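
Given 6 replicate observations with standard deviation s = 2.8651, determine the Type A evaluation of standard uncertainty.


u_A = s / sqrt(n)
u_A = 2.8651 / sqrt(6)
u_A = 2.8651 / 2.4494897
u_A = 1.1697

1.1697


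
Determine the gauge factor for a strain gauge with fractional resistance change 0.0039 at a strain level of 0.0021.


GF = (dR/R) / epsilon
= 0.0039 / 0.0021
= 1.8571

1.8571


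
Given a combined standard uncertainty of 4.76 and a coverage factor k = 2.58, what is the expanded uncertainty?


U = k * uc
U = 2.58 * 4.76
U = 12.2808

12.2808


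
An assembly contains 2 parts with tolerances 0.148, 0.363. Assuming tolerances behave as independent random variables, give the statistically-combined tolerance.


RSS = sqrt(0.148^2 + 0.363^2)
= sqrt(0.153673)
= 0.3920

0.3920


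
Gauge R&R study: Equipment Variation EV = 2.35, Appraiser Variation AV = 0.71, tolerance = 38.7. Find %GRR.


GRR = sqrt(EV^2 + AV^2) = sqrt(2.35^2 + 0.71^2) = 2.4549134
%GRR = GRR / tol * 100 = 2.4549134 / 38.7 * 100
%GRR = 6.3434

6.3434


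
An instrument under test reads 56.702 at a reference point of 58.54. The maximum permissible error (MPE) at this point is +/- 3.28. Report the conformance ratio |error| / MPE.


e = indication - reference = 56.702 - 58.54 = -1.8380
|e| = 1.8380
ratio = |e| / MPE = 1.8380 / 3.28
ratio = 0.5604

0.5604


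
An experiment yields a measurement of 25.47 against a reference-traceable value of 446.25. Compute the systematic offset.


Systematic error = measured - true
= 25.47 - 446.25
= -420.7800

-420.7800


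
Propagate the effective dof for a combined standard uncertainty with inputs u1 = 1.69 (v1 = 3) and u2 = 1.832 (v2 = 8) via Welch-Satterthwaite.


uc = sqrt(u1^2 + u2^2) = sqrt(1.69^2 + 1.832^2) = 2.4924534
v_eff = uc^4 / (u1^4/v1 + u2^4/v2)
= 2.4924534^4 / (1.69^4/3 + 1.832^4/8)
= 38.592969 / 4.1271323
v_eff = 9.3510

9.3510


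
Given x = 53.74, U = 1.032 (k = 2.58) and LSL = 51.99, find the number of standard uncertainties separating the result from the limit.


u = U / k = 1.032 / 2.58 = 0.4
margin = |LSL - x| = |51.99 - 53.74| = 1.75
z = margin / u = 1.75 / 0.4
z = 4.3750

4.3750


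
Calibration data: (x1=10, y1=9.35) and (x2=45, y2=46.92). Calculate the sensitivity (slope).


slope = (y2 - y1) / (x2 - x1)
= (46.92 - 9.35) / (45 - 10)
= 37.5700 / 35
= 1.0734

1.0734


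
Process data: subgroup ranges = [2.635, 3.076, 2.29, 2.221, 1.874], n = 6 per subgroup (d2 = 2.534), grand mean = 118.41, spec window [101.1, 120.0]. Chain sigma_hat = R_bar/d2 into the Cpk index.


R_bar = (2.635 + 3.076 + 2.29 + 2.221 + 1.874) / 5 = 2.4192
sigma = R_bar / d2 = 2.4192 / 2.534 = 0.95469613
Cp = (USL - LSL)/(6*sigma) = (120.0 - 101.1)/(6*0.95469613) = 3.2995
Cpu = (120.0 - 118.41)/(3*0.95469613) = 0.5552
Cpl = (118.41 - 101.1)/(3*0.95469613) = 6.0438
Cpk = min(Cpu, Cpl) = 0.5552

0.5552


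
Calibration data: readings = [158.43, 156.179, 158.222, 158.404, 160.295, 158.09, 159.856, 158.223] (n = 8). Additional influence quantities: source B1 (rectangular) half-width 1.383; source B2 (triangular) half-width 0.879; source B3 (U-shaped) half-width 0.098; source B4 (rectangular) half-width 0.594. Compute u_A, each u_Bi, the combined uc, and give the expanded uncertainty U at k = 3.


mean = (158.43 + 156.179 + 158.222 + 158.404 + 160.295 + 158.09 + 159.856 + 158.223) / 8 = 158.462375
s = sqrt(sum((x - mean)^2)/(n-1)) = 1.2405475
u_A = s / sqrt(n) = 1.2405475 / sqrt(8) = 0.43859977
u_B1 = 1.383 / sqrt(3) = 0.79847542
u_B2 = 0.879 / sqrt(6) = 0.35885025
u_B3 = 0.098 / sqrt(2) = 0.069296465
u_B4 = 0.594 / sqrt(3) = 0.34294606
uc = sqrt(0.43859977^2 + 0.79847542^2 + 0.35885025^2 + 0.069296465^2 + 0.34294606^2) = 1.0397693
U = k * uc = 3 * 1.0397693
U = 3.1193

3.1193


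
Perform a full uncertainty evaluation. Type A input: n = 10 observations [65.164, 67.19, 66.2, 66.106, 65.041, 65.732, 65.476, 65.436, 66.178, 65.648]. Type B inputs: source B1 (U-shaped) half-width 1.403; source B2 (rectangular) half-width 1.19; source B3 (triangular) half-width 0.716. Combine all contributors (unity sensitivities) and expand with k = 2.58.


mean = (65.164 + 67.19 + 66.2 + 66.106 + 65.041 + 65.732 + 65.476 + 65.436 + 66.178 + 65.648) / 10 = 65.8171
s = sqrt(sum((x - mean)^2)/(n-1)) = 0.6299447
u_A = s / sqrt(n) = 0.6299447 / sqrt(10) = 0.19920601
u_B1 = 1.403 / sqrt(2) = 0.99207081
u_B2 = 1.19 / sqrt(3) = 0.68704682
u_B3 = 0.716 / sqrt(6) = 0.29230578
uc = sqrt(0.19920601^2 + 0.99207081^2 + 0.68704682^2 + 0.29230578^2) = 1.2575228
U = k * uc = 2.58 * 1.2575228
U = 3.2444

3.2444


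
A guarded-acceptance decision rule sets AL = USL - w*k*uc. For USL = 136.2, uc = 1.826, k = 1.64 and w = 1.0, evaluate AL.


U = k * uc = 1.64 * 1.826 = 2.99464
guard band g = w * U = 1.0 * 2.99464 = 2.99464
AL = USL - g = 136.2 - 2.99464
AL = 133.2054

133.2054


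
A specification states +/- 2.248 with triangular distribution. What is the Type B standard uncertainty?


u_B = half_width / sqrt(6)
u_B = 2.248 / 2.4494897
u_B = 0.9177

0.9177


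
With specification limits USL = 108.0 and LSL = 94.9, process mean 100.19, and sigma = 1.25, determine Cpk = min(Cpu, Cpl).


Cpu = (USL - mean) / (3*sigma) = (108.0 - 100.19) / (3*1.25) = 2.0827
Cpl = (mean - LSL) / (3*sigma) = (100.19 - 94.9) / (3*1.25) = 1.4107
Cpk = min(Cpu, Cpl) = 1.4107

1.4107


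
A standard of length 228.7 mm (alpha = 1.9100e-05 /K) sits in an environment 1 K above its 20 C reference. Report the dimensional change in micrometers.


dL = L * alpha * dT
= 228.7 * 1.9100e-05 * 1
= 0.0043682 mm
dL_um = 0.0043682 * 1000 = 4.3682 um

4.3682


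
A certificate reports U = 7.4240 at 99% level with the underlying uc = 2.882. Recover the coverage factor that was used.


k = U / uc
k = 7.4240 / 2.882
k = 2.576

2.576


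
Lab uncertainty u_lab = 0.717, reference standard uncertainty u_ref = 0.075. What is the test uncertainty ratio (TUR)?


TUR = u_lab / u_ref
= 0.717 / 0.075
= 9.5600

9.5600


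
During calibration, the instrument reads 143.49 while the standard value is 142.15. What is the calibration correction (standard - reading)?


Correction = standard - reading
= 142.15 - 143.49
= -1.3400

-1.3400


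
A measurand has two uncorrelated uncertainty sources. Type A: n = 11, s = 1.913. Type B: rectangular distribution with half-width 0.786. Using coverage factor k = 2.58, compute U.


u_A = s / sqrt(n) = 1.913 / sqrt(11) = 0.5767912
u_B = half_width / sqrt(3) = 0.786 / sqrt(3) = 0.45379731
uc = sqrt(u_A^2 + u_B^2) = sqrt(0.5767912^2 + 0.45379731^2) = 0.73390741
U = k * uc = 2.58 * 0.73390741
U = 1.8935

1.8935


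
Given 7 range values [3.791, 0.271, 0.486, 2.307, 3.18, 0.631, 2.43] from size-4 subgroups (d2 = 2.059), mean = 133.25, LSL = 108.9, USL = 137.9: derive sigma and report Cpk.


R_bar = (3.791 + 0.271 + 0.486 + 2.307 + 3.18 + 0.631 + 2.43) / 7 = 1.8708571
sigma = R_bar / d2 = 1.8708571 / 2.059 = 0.90862414
Cp = (USL - LSL)/(6*sigma) = (137.9 - 108.9)/(6*0.90862414) = 5.3194
Cpu = (137.9 - 133.25)/(3*0.90862414) = 1.7059
Cpl = (133.25 - 108.9)/(3*0.90862414) = 8.9329
Cpk = min(Cpu, Cpl) = 1.7059

1.7059


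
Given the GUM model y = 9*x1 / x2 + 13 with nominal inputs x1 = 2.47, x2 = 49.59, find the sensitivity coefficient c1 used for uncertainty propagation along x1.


y = 9*x1 / x2 + 13
dy/dx1 = 9/x2
Evaluate at x2 = 49.59: c1 = 9 / 49.59
c1 = 0.1815

0.1815


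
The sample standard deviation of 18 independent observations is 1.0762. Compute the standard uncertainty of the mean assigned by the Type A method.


u_A = s / sqrt(n)
u_A = 1.0762 / sqrt(18)
u_A = 1.0762 / 4.2426407
u_A = 0.2537

0.2537


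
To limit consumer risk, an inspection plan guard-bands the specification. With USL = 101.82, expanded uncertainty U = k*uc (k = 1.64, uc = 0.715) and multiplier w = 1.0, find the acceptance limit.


U = k * uc = 1.64 * 0.715 = 1.1726
guard band g = w * U = 1.0 * 1.1726 = 1.1726
AL = USL - g = 101.82 - 1.1726
AL = 100.6474

100.6474


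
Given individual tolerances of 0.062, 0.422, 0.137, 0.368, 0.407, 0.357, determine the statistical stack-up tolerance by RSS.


RSS = sqrt(0.062^2 + 0.422^2 + 0.137^2 + 0.368^2 + 0.407^2 + 0.357^2)
= sqrt(0.629219)
= 0.7932

0.7932


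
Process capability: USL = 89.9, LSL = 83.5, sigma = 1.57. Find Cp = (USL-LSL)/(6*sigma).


Cp = (USL - LSL) / (6 * sigma)
= (89.9 - 83.5) / (6 * 1.57)
= 6.4000 / 9.4200
= 0.6794

0.6794


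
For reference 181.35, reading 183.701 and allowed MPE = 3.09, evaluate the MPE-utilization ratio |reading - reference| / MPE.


e = indication - reference = 183.701 - 181.35 = 2.3510
|e| = 2.3510
ratio = |e| / MPE = 2.3510 / 3.09
ratio = 0.7608

0.7608


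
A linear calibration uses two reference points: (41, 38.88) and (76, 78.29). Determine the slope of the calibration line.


slope = (y2 - y1) / (x2 - x1)
= (78.29 - 38.88) / (76 - 41)
= 39.4100 / 35
= 1.1260

1.1260


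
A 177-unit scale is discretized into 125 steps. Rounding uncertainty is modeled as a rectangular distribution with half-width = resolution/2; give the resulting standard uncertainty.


resolution = range / divisions
resolution = 177 / 125 = 1.416
u_res = resolution / (2*sqrt(3))
u_res = 1.416 / 3.4641016
u_res = 0.4088

0.4088


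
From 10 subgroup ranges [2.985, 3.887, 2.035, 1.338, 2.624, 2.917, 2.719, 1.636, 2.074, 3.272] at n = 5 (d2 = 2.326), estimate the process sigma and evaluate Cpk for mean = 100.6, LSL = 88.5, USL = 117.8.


R_bar = (2.985 + 3.887 + 2.035 + 1.338 + 2.624 + 2.917 + 2.719 + 1.636 + 2.074 + 3.272) / 10 = 2.5487
sigma = R_bar / d2 = 2.5487 / 2.326 = 1.0957438
Cp = (USL - LSL)/(6*sigma) = (117.8 - 88.5)/(6*1.0957438) = 4.4566
Cpu = (117.8 - 100.6)/(3*1.0957438) = 5.2324
Cpl = (100.6 - 88.5)/(3*1.0957438) = 3.6809
Cpk = min(Cpu, Cpl) = 3.6809

3.6809


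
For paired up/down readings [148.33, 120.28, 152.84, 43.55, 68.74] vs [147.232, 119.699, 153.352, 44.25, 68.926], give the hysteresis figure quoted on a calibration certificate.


|148.33 - 147.232| = 1.0980
|120.28 - 119.699| = 0.5810
|152.84 - 153.352| = 0.5120
|43.55 - 44.25| = 0.7000
|68.74 - 68.926| = 0.1860
hysteresis = max(diffs) = 1.0980

1.0980


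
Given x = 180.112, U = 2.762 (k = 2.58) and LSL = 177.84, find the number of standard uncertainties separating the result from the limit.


u = U / k = 2.762 / 2.58 = 1.0705426
margin = |LSL - x| = |177.84 - 180.112| = 2.272
z = margin / u = 2.272 / 1.0705426
z = 2.1223

2.1223


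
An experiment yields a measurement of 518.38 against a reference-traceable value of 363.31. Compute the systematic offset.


Systematic error = measured - true
= 518.38 - 363.31
= 155.0700

155.0700


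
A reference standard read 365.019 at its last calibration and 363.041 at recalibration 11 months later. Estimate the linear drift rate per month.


rate = (v2 - v1) / months
= (363.041 - 365.019) / 11
= -1.9780 / 11
= -0.1798

-0.1798


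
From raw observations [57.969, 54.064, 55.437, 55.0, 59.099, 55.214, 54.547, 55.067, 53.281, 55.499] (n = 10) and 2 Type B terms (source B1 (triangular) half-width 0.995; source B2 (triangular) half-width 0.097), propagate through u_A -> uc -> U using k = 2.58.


mean = (57.969 + 54.064 + 55.437 + 55.0 + 59.099 + 55.214 + 54.547 + 55.067 + 53.281 + 55.499) / 10 = 55.5177
s = sqrt(sum((x - mean)^2)/(n-1)) = 1.7468432
u_A = s / sqrt(n) = 1.7468432 / sqrt(10) = 0.55240032
u_B1 = 0.995 / sqrt(6) = 0.40620705
u_B2 = 0.097 / sqrt(6) = 0.039600084
uc = sqrt(0.55240032^2 + 0.40620705^2 + 0.039600084^2) = 0.68681762
U = k * uc = 2.58 * 0.68681762
U = 1.7720

1.7720


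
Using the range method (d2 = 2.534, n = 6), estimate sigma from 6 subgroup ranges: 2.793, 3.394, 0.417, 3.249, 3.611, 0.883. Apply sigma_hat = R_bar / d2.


R_bar = (2.793 + 3.394 + 0.417 + 3.249 + 3.611 + 0.883) / 6
R_bar = 14.347 / 6 = 2.3911667
sigma_hat = R_bar / d2 = 2.3911667 / 2.534 = 0.9436

0.9436


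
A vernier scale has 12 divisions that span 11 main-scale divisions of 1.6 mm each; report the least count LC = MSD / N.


LC = MSD / n_div
= 1.6 / 12
= 0.1333

0.1333


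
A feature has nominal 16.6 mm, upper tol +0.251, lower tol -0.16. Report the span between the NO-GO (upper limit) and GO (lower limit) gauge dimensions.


GO = nominal - lower_tol (smallest hole = maximum material condition)
GO = 16.6 - 0.16 = 16.44
NO-GO = nominal + upper_tol (largest hole = least material condition)
NO-GO = 16.6 + 0.251 = 16.851
spread = NO-GO - GO = 16.851 - 16.44 = 0.4110

0.4110


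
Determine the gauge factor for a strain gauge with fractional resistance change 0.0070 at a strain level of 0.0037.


GF = (dR/R) / epsilon
= 0.0070 / 0.0037
= 1.8919

1.8919


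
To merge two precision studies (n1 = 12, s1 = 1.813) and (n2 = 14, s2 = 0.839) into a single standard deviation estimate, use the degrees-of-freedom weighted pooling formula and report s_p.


s_p = sqrt(((n1-1)*s1^2 + (n2-1)*s2^2) / (n1+n2-2))
numerator = (12-1)*1.813^2 + (14-1)*0.839^2 = 36.156659 + 9.150973 = 45.307632
denominator = 12 + 14 - 2 = 24
s_p^2 = 45.307632 / 24 = 1.887818
s_p = sqrt(1.887818) = 1.3740

1.3740


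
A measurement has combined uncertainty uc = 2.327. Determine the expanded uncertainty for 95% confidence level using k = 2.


U = k * uc
U = 2 * 2.327
U = 4.6540

4.6540


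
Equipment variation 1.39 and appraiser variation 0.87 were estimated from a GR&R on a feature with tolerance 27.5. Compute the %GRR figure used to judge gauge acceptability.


GRR = sqrt(EV^2 + AV^2) = sqrt(1.39^2 + 0.87^2) = 1.6398171
%GRR = GRR / tol * 100 = 1.6398171 / 27.5 * 100
%GRR = 5.9630

5.9630


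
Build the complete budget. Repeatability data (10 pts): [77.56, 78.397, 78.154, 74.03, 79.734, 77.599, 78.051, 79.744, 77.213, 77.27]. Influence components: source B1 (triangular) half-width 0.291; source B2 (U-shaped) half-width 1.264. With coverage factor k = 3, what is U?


mean = (77.56 + 78.397 + 78.154 + 74.03 + 79.734 + 77.599 + 78.051 + 79.744 + 77.213 + 77.27) / 10 = 77.7752
s = sqrt(sum((x - mean)^2)/(n-1)) = 1.5984172
u_A = s / sqrt(n) = 1.5984172 / sqrt(10) = 0.5054639
u_B1 = 0.291 / sqrt(6) = 0.11880025
u_B2 = 1.264 / sqrt(2) = 0.89378297
uc = sqrt(0.5054639^2 + 0.11880025^2 + 0.89378297^2) = 1.0336611
U = k * uc = 3 * 1.0336611
U = 3.1010

3.1010


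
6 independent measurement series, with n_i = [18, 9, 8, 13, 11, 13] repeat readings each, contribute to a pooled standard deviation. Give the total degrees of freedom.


nu = sum_i (n_i - 1)
nu = ((18 - 1) + (9 - 1) + (8 - 1) + (13 - 1) + (11 - 1) + (13 - 1))
nu = 17 + 8 + 7 + 12 + 10 + 12
nu = 66

66


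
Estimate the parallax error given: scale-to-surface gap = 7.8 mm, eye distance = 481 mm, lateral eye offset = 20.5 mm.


error = h * offset / d
= 7.8 * 20.5 / 481
= 0.3324

0.3324


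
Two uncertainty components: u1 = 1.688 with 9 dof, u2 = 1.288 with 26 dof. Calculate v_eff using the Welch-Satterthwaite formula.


uc = sqrt(u1^2 + u2^2) = sqrt(1.688^2 + 1.288^2) = 2.1232729
v_eff = uc^4 / (u1^4/v1 + u2^4/v2)
= 2.1232729^4 / (1.688^4/9 + 1.288^4/26)
= 20.324659 / 1.0079344
v_eff = 20.1647

20.1647


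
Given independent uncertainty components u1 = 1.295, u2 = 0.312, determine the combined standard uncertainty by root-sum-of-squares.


uc = sqrt(1.295^2 + 0.312^2)
uc = sqrt(1.774369)
uc = 1.3321

1.3321


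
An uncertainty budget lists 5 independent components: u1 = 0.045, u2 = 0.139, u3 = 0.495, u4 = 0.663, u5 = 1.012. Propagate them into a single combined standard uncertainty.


uc = sqrt(0.045^2 + 0.139^2 + 0.495^2 + 0.663^2 + 1.012^2)
uc = sqrt(1.730084)
uc = 1.3153

1.3153


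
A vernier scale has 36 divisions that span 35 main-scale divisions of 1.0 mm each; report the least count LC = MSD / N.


LC = MSD / n_div
= 1.0 / 36
= 0.0278

0.0278


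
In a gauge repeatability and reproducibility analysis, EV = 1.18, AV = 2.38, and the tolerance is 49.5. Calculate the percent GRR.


GRR = sqrt(EV^2 + AV^2) = sqrt(1.18^2 + 2.38^2) = 2.6564638
%GRR = GRR / tol * 100 = 2.6564638 / 49.5 * 100
%GRR = 5.3666

5.3666


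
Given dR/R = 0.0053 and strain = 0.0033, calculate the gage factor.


GF = (dR/R) / epsilon
= 0.0053 / 0.0033
= 1.6061

1.6061


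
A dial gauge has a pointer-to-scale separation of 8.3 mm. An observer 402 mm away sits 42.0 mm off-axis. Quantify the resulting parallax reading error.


error = h * offset / d
= 8.3 * 42.0 / 402
= 0.8672

0.8672


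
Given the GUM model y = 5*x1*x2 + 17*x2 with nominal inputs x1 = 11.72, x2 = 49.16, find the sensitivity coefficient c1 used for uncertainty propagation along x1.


y = 5*x1*x2 + 17*x2
dy/dx1 = 5*x2
Evaluate at x2 = 49.16: c1 = 5 * 49.16
c1 = 245.8000

245.8000


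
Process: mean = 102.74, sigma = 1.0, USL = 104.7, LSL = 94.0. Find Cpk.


Cpu = (USL - mean) / (3*sigma) = (104.7 - 102.74) / (3*1.0) = 0.6533
Cpl = (mean - LSL) / (3*sigma) = (102.74 - 94.0) / (3*1.0) = 2.9133
Cpk = min(Cpu, Cpl) = 0.6533

0.6533


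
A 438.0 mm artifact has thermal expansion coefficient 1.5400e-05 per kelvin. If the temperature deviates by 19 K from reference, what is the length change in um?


dL = L * alpha * dT
= 438.0 * 1.5400e-05 * 19
= 0.1281588 mm
dL_um = 0.1281588 * 1000 = 128.1588 um

128.1588


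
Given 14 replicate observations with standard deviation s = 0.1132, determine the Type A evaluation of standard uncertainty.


u_A = s / sqrt(n)
u_A = 0.1132 / sqrt(14)
u_A = 0.1132 / 3.7416574
u_A = 0.0303

0.0303


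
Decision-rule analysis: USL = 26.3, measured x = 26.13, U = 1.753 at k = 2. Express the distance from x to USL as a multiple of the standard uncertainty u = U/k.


u = U / k = 1.753 / 2 = 0.8765
margin = |USL - x| = |26.3 - 26.13| = 0.17
z = margin / u = 0.17 / 0.8765
z = 0.1940

0.1940


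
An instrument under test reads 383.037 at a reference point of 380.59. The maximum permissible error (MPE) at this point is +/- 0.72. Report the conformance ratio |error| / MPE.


e = indication - reference = 383.037 - 380.59 = 2.4470
|e| = 2.4470
ratio = |e| / MPE = 2.4470 / 0.72
ratio = 3.3986

3.3986


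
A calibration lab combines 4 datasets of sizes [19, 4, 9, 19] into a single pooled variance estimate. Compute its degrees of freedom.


nu = sum_i (n_i - 1)
nu = ((19 - 1) + (4 - 1) + (9 - 1) + (19 - 1))
nu = 18 + 3 + 8 + 18
nu = 47

47


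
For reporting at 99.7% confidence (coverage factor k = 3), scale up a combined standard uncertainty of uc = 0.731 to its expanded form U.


U = k * uc
U = 3 * 0.731
U = 2.1930

2.1930


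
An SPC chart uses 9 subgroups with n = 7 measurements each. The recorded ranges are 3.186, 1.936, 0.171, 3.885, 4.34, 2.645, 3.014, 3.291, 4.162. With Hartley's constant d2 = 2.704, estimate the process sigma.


R_bar = (3.186 + 1.936 + 0.171 + 3.885 + 4.34 + 2.645 + 3.014 + 3.291 + 4.162) / 9
R_bar = 26.63 / 9 = 2.9588889
sigma_hat = R_bar / d2 = 2.9588889 / 2.704 = 1.0943

1.0943


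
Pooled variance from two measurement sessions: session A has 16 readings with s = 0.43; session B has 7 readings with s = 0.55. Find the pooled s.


s_p = sqrt(((n1-1)*s1^2 + (n2-1)*s2^2) / (n1+n2-2))
numerator = (16-1)*0.43^2 + (7-1)*0.55^2 = 2.7735 + 1.815 = 4.5885
denominator = 16 + 7 - 2 = 21
s_p^2 = 4.5885 / 21 = 0.2185
s_p = sqrt(0.2185) = 0.4674

0.4674


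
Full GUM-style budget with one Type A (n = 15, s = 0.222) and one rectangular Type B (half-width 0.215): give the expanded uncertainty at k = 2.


u_A = s / sqrt(n) = 0.222 / sqrt(15) = 0.057320154
u_B = half_width / sqrt(3) = 0.215 / sqrt(3) = 0.12413031
uc = sqrt(u_A^2 + u_B^2) = sqrt(0.057320154^2 + 0.12413031^2) = 0.13672576
U = k * uc = 2 * 0.13672576
U = 0.2735

0.2735


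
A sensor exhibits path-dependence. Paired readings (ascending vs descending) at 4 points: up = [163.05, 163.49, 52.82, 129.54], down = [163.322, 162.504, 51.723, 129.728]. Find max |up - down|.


|163.05 - 163.322| = 0.2720
|163.49 - 162.504| = 0.9860
|52.82 - 51.723| = 1.0970
|129.54 - 129.728| = 0.1880
hysteresis = max(diffs) = 1.0970

1.0970


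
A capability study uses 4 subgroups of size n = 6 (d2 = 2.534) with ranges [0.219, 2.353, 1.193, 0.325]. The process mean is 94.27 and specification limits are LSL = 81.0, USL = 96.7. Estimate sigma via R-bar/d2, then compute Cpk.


R_bar = (0.219 + 2.353 + 1.193 + 0.325) / 4 = 1.0225
sigma = R_bar / d2 = 1.0225 / 2.534 = 0.40351223
Cp = (USL - LSL)/(6*sigma) = (96.7 - 81.0)/(6*0.40351223) = 6.4847
Cpu = (96.7 - 94.27)/(3*0.40351223) = 2.0074
Cpl = (94.27 - 81.0)/(3*0.40351223) = 10.9621
Cpk = min(Cpu, Cpl) = 2.0074

2.0074


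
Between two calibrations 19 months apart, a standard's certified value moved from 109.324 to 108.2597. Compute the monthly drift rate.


rate = (v2 - v1) / months
= (108.2597 - 109.324) / 19
= -1.0643 / 19
= -0.0560

-0.0560


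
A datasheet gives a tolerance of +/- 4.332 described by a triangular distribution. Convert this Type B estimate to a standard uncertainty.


u_B = half_width / sqrt(6)
u_B = 4.332 / 2.4494897
u_B = 1.7685

1.7685


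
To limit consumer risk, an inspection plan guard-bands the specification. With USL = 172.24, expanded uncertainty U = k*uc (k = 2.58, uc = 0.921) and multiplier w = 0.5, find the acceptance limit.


U = k * uc = 2.58 * 0.921 = 2.37618
guard band g = w * U = 0.5 * 2.37618 = 1.18809
AL = USL - g = 172.24 - 1.18809
AL = 171.0519

171.0519


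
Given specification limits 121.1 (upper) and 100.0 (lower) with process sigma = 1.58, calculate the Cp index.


Cp = (USL - LSL) / (6 * sigma)
= (121.1 - 100.0) / (6 * 1.58)
= 21.1000 / 9.4800
= 2.2257

2.2257


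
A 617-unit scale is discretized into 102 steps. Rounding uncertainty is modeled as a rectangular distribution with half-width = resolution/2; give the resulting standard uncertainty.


resolution = range / divisions
resolution = 617 / 102 = 6.0490196
u_res = resolution / (2*sqrt(3))
u_res = 6.0490196 / 3.4641016
u_res = 1.7462

1.7462


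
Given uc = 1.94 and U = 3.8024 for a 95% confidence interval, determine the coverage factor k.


k = U / uc
k = 3.8024 / 1.94
k = 1.96

1.96


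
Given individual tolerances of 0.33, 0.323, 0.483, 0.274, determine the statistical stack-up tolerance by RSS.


RSS = sqrt(0.33^2 + 0.323^2 + 0.483^2 + 0.274^2)
= sqrt(0.521594)
= 0.7222

0.7222


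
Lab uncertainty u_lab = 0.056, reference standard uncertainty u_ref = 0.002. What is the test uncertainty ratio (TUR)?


TUR = u_lab / u_ref
= 0.056 / 0.002
= 28.0000

28.0000


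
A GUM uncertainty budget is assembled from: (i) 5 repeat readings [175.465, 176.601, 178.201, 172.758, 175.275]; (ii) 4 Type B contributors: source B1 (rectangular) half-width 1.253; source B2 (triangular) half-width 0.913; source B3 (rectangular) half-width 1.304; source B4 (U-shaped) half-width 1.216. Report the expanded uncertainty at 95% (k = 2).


mean = (175.465 + 176.601 + 178.201 + 172.758 + 175.275) / 5 = 175.66
s = sqrt(sum((x - mean)^2)/(n-1)) = 1.9968736
u_A = s / sqrt(n) = 1.9968736 / sqrt(5) = 0.89302902
u_B1 = 1.253 / sqrt(3) = 0.72341989
u_B2 = 0.913 / sqrt(6) = 0.37273069
u_B3 = 1.304 / sqrt(3) = 0.75286475
u_B4 = 1.216 / sqrt(2) = 0.85984185
uc = sqrt(0.89302902^2 + 0.72341989^2 + 0.37273069^2 + 0.75286475^2 + 0.85984185^2) = 1.6630991
U = k * uc = 2 * 1.6630991
U = 3.3262

3.3262


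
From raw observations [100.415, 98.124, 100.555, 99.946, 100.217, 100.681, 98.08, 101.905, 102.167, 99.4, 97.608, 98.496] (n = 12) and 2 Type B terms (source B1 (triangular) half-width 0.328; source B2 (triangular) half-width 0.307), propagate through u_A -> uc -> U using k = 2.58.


mean = (100.415 + 98.124 + 100.555 + 99.946 + 100.217 + 100.681 + 98.08 + 101.905 + 102.167 + 99.4 + 97.608 + 98.496) / 12 = 99.7995
s = sqrt(sum((x - mean)^2)/(n-1)) = 1.4889283
u_A = s / sqrt(n) = 1.4889283 / sqrt(12) = 0.42981658
u_B1 = 0.328 / sqrt(6) = 0.13390544
u_B2 = 0.307 / sqrt(6) = 0.12533223
uc = sqrt(0.42981658^2 + 0.13390544^2 + 0.12533223^2) = 0.46731267
U = k * uc = 2.58 * 0.46731267
U = 1.2057

1.2057


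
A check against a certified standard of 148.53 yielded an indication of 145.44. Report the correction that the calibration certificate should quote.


Correction = standard - reading
= 148.53 - 145.44
= 3.0900

3.0900


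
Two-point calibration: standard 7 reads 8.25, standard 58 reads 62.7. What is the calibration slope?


slope = (y2 - y1) / (x2 - x1)
= (62.7 - 8.25) / (58 - 7)
= 54.4500 / 51
= 1.0676

1.0676


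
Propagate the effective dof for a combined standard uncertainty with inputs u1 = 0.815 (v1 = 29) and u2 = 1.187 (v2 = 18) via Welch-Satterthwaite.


uc = sqrt(u1^2 + u2^2) = sqrt(0.815^2 + 1.187^2) = 1.439859
v_eff = uc^4 / (u1^4/v1 + u2^4/v2)
= 1.439859^4 / (0.815^4/29 + 1.187^4/18)
= 4.2981331 / 0.12550215
v_eff = 34.2475

34.2475


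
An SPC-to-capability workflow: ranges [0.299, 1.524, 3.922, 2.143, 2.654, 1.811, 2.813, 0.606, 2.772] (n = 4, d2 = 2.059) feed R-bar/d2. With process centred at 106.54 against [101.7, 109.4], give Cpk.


R_bar = (0.299 + 1.524 + 3.922 + 2.143 + 2.654 + 1.811 + 2.813 + 0.606 + 2.772) / 9 = 2.0604444
sigma = R_bar / d2 = 2.0604444 / 2.059 = 1.0007015
Cp = (USL - LSL)/(6*sigma) = (109.4 - 101.7)/(6*1.0007015) = 1.2824
Cpu = (109.4 - 106.54)/(3*1.0007015) = 0.9527
Cpl = (106.54 - 101.7)/(3*1.0007015) = 1.6122
Cpk = min(Cpu, Cpl) = 0.9527

0.9527


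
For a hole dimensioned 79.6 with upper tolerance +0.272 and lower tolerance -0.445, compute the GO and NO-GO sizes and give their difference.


GO = nominal - lower_tol (smallest hole = maximum material condition)
GO = 79.6 - 0.445 = 79.155
NO-GO = nominal + upper_tol (largest hole = least material condition)
NO-GO = 79.6 + 0.272 = 79.872
spread = NO-GO - GO = 79.872 - 79.155 = 0.7170

0.7170


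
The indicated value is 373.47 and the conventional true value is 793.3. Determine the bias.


Systematic error = measured - true
= 373.47 - 793.3
= -419.8300

-419.8300


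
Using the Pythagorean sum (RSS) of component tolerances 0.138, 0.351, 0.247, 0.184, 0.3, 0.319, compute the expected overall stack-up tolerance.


RSS = sqrt(0.138^2 + 0.351^2 + 0.247^2 + 0.184^2 + 0.3^2 + 0.319^2)
= sqrt(0.428871)
= 0.6549

0.6549


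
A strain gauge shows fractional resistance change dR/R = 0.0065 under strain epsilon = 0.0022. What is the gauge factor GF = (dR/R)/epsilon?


GF = (dR/R) / epsilon
= 0.0065 / 0.0022
= 2.9545

2.9545


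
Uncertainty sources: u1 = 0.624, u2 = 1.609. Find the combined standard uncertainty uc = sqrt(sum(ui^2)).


uc = sqrt(0.624^2 + 1.609^2)
uc = sqrt(2.978257)
uc = 1.7258

1.7258


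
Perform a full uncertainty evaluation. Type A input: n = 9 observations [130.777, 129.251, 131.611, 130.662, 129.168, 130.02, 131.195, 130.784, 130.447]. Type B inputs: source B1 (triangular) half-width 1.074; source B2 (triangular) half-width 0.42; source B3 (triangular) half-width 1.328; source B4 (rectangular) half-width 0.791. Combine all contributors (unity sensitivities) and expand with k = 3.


mean = (130.777 + 129.251 + 131.611 + 130.662 + 129.168 + 130.02 + 131.195 + 130.784 + 130.447) / 9 = 130.435
s = sqrt(sum((x - mean)^2)/(n-1)) = 0.82389198
u_A = s / sqrt(n) = 0.82389198 / sqrt(9) = 0.27463066
u_B1 = 1.074 / sqrt(6) = 0.43845866
u_B2 = 0.42 / sqrt(6) = 0.17146428
u_B3 = 1.328 / sqrt(6) = 0.54215373
u_B4 = 0.791 / sqrt(3) = 0.45668406
uc = sqrt(0.27463066^2 + 0.43845866^2 + 0.17146428^2 + 0.54215373^2 + 0.45668406^2) = 0.89418063
U = k * uc = 3 * 0.89418063
U = 2.6825

2.6825


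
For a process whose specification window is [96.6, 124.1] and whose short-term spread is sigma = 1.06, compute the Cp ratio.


Cp = (USL - LSL) / (6 * sigma)
= (124.1 - 96.6) / (6 * 1.06)
= 27.5000 / 6.3600
= 4.3239

4.3239


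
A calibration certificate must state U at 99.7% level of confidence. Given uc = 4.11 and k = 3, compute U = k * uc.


U = k * uc
U = 3 * 4.11
U = 12.3300

12.3300


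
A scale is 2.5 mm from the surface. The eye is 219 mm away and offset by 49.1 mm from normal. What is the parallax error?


error = h * offset / d
= 2.5 * 49.1 / 219
= 0.5605

0.5605


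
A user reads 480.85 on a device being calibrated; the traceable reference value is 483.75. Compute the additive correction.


Correction = standard - reading
= 483.75 - 480.85
= 2.9000

2.9000


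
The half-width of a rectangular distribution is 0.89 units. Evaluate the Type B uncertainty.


u_B = half_width / sqrt(3)
u_B = 0.89 / 1.7320508
u_B = 0.5138

0.5138


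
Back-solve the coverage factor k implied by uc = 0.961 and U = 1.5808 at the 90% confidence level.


k = U / uc
k = 1.5808 / 0.961
k = 1.645

1.645


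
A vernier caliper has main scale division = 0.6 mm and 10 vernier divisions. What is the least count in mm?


LC = MSD / n_div
= 0.6 / 10
= 0.0600

0.0600


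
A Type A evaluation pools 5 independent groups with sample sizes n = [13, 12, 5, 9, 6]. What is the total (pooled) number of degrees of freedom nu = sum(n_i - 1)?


nu = sum_i (n_i - 1)
nu = ((13 - 1) + (12 - 1) + (5 - 1) + (9 - 1) + (6 - 1))
nu = 12 + 11 + 4 + 8 + 5
nu = 40

40


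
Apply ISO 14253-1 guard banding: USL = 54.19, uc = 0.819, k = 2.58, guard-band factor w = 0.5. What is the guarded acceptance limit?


U = k * uc = 2.58 * 0.819 = 2.11302
guard band g = w * U = 0.5 * 2.11302 = 1.05651
AL = USL - g = 54.19 - 1.05651
AL = 53.1335

53.1335


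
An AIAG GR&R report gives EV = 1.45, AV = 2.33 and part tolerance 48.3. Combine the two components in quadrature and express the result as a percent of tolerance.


GRR = sqrt(EV^2 + AV^2) = sqrt(1.45^2 + 2.33^2) = 2.7443396
%GRR = GRR / tol * 100 = 2.7443396 / 48.3 * 100
%GRR = 5.6819

5.6819


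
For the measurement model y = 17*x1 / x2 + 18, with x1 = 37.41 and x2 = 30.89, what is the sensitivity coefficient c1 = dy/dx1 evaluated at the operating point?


y = 17*x1 / x2 + 18
dy/dx1 = 17/x2
Evaluate at x2 = 30.89: c1 = 17 / 30.89
c1 = 0.5503

0.5503


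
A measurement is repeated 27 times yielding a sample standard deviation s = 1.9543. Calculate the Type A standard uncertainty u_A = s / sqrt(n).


u_A = s / sqrt(n)
u_A = 1.9543 / sqrt(27)
u_A = 1.9543 / 5.1961524
u_A = 0.3761

0.3761


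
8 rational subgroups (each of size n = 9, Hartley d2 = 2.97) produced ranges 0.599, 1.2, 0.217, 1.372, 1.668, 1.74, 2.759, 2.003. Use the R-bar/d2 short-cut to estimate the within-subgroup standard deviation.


R_bar = (0.599 + 1.2 + 0.217 + 1.372 + 1.668 + 1.74 + 2.759 + 2.003) / 8
R_bar = 11.558 / 8 = 1.44475
sigma_hat = R_bar / d2 = 1.44475 / 2.97 = 0.4864

0.4864


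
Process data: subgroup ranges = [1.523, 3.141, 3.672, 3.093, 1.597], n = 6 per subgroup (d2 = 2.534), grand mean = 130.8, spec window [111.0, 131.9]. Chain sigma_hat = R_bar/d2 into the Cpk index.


R_bar = (1.523 + 3.141 + 3.672 + 3.093 + 1.597) / 5 = 2.6052
sigma = R_bar / d2 = 2.6052 / 2.534 = 1.0280979
Cp = (USL - LSL)/(6*sigma) = (131.9 - 111.0)/(6*1.0280979) = 3.3881
Cpu = (131.9 - 130.8)/(3*1.0280979) = 0.3566
Cpl = (130.8 - 111.0)/(3*1.0280979) = 6.4196
Cpk = min(Cpu, Cpl) = 0.3566

0.3566


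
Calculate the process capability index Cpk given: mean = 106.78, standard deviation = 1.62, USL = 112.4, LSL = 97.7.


Cpu = (USL - mean) / (3*sigma) = (112.4 - 106.78) / (3*1.62) = 1.1564
Cpl = (mean - LSL) / (3*sigma) = (106.78 - 97.7) / (3*1.62) = 1.8683
Cpk = min(Cpu, Cpl) = 1.1564

1.1564


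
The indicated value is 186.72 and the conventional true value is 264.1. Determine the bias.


Systematic error = measured - true
= 186.72 - 264.1
= -77.3800

-77.3800


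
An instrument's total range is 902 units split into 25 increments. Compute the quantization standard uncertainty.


resolution = range / divisions
resolution = 902 / 25 = 36.08
u_res = resolution / (2*sqrt(3))
u_res = 36.08 / 3.4641016
u_res = 10.4154

10.4154


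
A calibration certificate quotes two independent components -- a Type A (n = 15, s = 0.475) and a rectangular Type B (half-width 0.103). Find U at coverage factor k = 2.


u_A = s / sqrt(n) = 0.475 / sqrt(15) = 0.12264447
u_B = half_width / sqrt(3) = 0.103 / sqrt(3) = 0.059467078
uc = sqrt(u_A^2 + u_B^2) = sqrt(0.12264447^2 + 0.059467078^2) = 0.13630113
U = k * uc = 2 * 0.13630113
U = 0.2726

0.2726


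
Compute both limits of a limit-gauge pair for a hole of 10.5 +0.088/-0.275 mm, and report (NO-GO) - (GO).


GO = nominal - lower_tol (smallest hole = maximum material condition)
GO = 10.5 - 0.275 = 10.225
NO-GO = nominal + upper_tol (largest hole = least material condition)
NO-GO = 10.5 + 0.088 = 10.588
spread = NO-GO - GO = 10.588 - 10.225 = 0.3630

0.3630


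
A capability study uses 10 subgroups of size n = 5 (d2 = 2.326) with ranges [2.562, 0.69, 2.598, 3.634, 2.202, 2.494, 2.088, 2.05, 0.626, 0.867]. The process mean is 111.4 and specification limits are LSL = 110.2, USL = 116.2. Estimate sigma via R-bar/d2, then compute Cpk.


R_bar = (2.562 + 0.69 + 2.598 + 3.634 + 2.202 + 2.494 + 2.088 + 2.05 + 0.626 + 0.867) / 10 = 1.9811
sigma = R_bar / d2 = 1.9811 / 2.326 = 0.85171969
Cp = (USL - LSL)/(6*sigma) = (116.2 - 110.2)/(6*0.85171969) = 1.1741
Cpu = (116.2 - 111.4)/(3*0.85171969) = 1.8786
Cpl = (111.4 - 110.2)/(3*0.85171969) = 0.4696
Cpk = min(Cpu, Cpl) = 0.4696

0.4696


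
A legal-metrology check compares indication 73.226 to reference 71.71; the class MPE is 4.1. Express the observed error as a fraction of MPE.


e = indication - reference = 73.226 - 71.71 = 1.5160
|e| = 1.5160
ratio = |e| / MPE = 1.5160 / 4.1
ratio = 0.3698

0.3698


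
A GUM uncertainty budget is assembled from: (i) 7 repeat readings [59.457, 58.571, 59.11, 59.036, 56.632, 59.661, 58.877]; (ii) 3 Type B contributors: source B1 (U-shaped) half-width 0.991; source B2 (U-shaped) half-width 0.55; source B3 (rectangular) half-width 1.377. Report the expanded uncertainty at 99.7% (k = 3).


mean = (59.457 + 58.571 + 59.11 + 59.036 + 56.632 + 59.661 + 58.877) / 7 = 58.76342857
s = sqrt(sum((x - mean)^2)/(n-1)) = 1.0061476
u_A = s / sqrt(n) = 1.0061476 / sqrt(7) = 0.38028805
u_B1 = 0.991 / sqrt(2) = 0.70074282
u_B2 = 0.55 / sqrt(2) = 0.38890873
u_B3 = 1.377 / sqrt(3) = 0.79501132
uc = sqrt(0.38028805^2 + 0.70074282^2 + 0.38890873^2 + 0.79501132^2) = 1.1911979
U = k * uc = 3 * 1.1911979
U = 3.5736

3.5736


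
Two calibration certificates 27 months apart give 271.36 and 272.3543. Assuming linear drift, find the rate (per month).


rate = (v2 - v1) / months
= (272.3543 - 271.36) / 27
= 0.9943 / 27
= 0.0368

0.0368


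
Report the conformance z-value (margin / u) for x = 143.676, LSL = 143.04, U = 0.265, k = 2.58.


u = U / k = 0.265 / 2.58 = 0.10271318
margin = |LSL - x| = |143.04 - 143.676| = 0.636
z = margin / u = 0.636 / 0.10271318
z = 6.1920

6.1920


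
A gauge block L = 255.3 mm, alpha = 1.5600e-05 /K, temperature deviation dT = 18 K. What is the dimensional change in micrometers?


dL = L * alpha * dT
= 255.3 * 1.5600e-05 * 18
= 0.0716882 mm
dL_um = 0.0716882 * 1000 = 71.6882 um

71.6882


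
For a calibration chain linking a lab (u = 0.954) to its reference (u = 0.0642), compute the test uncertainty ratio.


TUR = u_lab / u_ref
= 0.954 / 0.0642
= 14.8598

14.8598


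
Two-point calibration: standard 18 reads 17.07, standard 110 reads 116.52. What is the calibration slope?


slope = (y2 - y1) / (x2 - x1)
= (116.52 - 17.07) / (110 - 18)
= 99.4500 / 92
= 1.0810

1.0810


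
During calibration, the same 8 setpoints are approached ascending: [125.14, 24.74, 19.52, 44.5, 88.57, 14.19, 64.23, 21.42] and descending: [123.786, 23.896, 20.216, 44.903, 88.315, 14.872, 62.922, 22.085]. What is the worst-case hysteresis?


|125.14 - 123.786| = 1.3540
|24.74 - 23.896| = 0.8440
|19.52 - 20.216| = 0.6960
|44.5 - 44.903| = 0.4030
|88.57 - 88.315| = 0.2550
|14.19 - 14.872| = 0.6820
|64.23 - 62.922| = 1.3080
|21.42 - 22.085| = 0.6650
hysteresis = max(diffs) = 1.3540

1.3540


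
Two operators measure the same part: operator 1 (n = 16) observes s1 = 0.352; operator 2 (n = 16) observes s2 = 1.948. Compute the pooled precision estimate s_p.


s_p = sqrt(((n1-1)*s1^2 + (n2-1)*s2^2) / (n1+n2-2))
numerator = (16-1)*0.352^2 + (16-1)*1.948^2 = 1.85856 + 56.92056 = 58.77912
denominator = 16 + 16 - 2 = 30
s_p^2 = 58.77912 / 30 = 1.959304
s_p = sqrt(1.959304) = 1.3998

1.3998


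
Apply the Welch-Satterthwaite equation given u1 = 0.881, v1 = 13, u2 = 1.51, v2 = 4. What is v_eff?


uc = sqrt(u1^2 + u2^2) = sqrt(0.881^2 + 1.51^2) = 1.7482165
v_eff = uc^4 / (u1^4/v1 + u2^4/v2)
= 1.7482165^4 / (0.881^4/13 + 1.51^4/4)
= 9.3407309 / 1.3460545
v_eff = 6.9393

6.9393


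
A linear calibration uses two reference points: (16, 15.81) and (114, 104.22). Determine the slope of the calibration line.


slope = (y2 - y1) / (x2 - x1)
= (104.22 - 15.81) / (114 - 16)
= 88.4100 / 98
= 0.9021

0.9021


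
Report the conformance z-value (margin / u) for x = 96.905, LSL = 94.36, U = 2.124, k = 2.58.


u = U / k = 2.124 / 2.58 = 0.82325581
margin = |LSL - x| = |94.36 - 96.905| = 2.545
z = margin / u = 2.545 / 0.82325581
z = 3.0914

3.0914


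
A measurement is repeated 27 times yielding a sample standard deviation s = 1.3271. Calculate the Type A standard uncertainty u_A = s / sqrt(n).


u_A = s / sqrt(n)
u_A = 1.3271 / sqrt(27)
u_A = 1.3271 / 5.1961524
u_A = 0.2554

0.2554


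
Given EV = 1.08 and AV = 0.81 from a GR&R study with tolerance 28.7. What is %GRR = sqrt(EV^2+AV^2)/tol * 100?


GRR = sqrt(EV^2 + AV^2) = sqrt(1.08^2 + 0.81^2) = 1.35
%GRR = GRR / tol * 100 = 1.35 / 28.7 * 100
%GRR = 4.7038

4.7038


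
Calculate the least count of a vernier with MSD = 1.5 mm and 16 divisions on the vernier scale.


LC = MSD / n_div
= 1.5 / 16
= 0.0938

0.0938


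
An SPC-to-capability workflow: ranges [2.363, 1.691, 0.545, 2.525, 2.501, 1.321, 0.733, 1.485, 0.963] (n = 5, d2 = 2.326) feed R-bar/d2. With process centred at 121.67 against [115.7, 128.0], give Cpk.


R_bar = (2.363 + 1.691 + 0.545 + 2.525 + 2.501 + 1.321 + 0.733 + 1.485 + 0.963) / 9 = 1.5696667
sigma = R_bar / d2 = 1.5696667 / 2.326 = 0.67483521
Cp = (USL - LSL)/(6*sigma) = (128.0 - 115.7)/(6*0.67483521) = 3.0378
Cpu = (128.0 - 121.67)/(3*0.67483521) = 3.1267
Cpl = (121.67 - 115.7)/(3*0.67483521) = 2.9489
Cpk = min(Cpu, Cpl) = 2.9489

2.9489


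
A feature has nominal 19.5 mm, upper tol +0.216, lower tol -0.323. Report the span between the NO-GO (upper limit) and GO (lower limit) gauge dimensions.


GO = nominal - lower_tol (smallest hole = maximum material condition)
GO = 19.5 - 0.323 = 19.177
NO-GO = nominal + upper_tol (largest hole = least material condition)
NO-GO = 19.5 + 0.216 = 19.716
spread = NO-GO - GO = 19.716 - 19.177 = 0.5390

0.5390


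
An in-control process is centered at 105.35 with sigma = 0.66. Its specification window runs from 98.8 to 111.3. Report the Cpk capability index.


Cpu = (USL - mean) / (3*sigma) = (111.3 - 105.35) / (3*0.66) = 3.0051
Cpl = (mean - LSL) / (3*sigma) = (105.35 - 98.8) / (3*0.66) = 3.3081
Cpk = min(Cpu, Cpl) = 3.0051

3.0051


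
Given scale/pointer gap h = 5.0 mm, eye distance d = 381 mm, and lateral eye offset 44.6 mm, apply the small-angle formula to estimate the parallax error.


error = h * offset / d
= 5.0 * 44.6 / 381
= 0.5853

0.5853


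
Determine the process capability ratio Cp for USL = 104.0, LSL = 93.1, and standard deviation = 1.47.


Cp = (USL - LSL) / (6 * sigma)
= (104.0 - 93.1) / (6 * 1.47)
= 10.9000 / 8.8200
= 1.2358

1.2358


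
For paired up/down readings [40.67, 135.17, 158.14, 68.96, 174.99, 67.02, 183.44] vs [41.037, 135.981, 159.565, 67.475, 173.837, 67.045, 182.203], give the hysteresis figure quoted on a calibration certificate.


|40.67 - 41.037| = 0.3670
|135.17 - 135.981| = 0.8110
|158.14 - 159.565| = 1.4250
|68.96 - 67.475| = 1.4850
|174.99 - 173.837| = 1.1530
|67.02 - 67.045| = 0.0250
|183.44 - 182.203| = 1.2370
hysteresis = max(diffs) = 1.4850

1.4850
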